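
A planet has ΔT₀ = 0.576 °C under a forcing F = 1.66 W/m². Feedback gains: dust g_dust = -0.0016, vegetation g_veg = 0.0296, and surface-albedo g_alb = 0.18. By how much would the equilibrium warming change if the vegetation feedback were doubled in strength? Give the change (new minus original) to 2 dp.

0.03 °C

Original: g = 0.208, ΔT = 0.576/(1−0.208) = 0.7273 °C.
With doubled vegetation: g' = 0.2376, ΔT' = 0.576/(1−0.2376) = 0.7555 °C.
Change = 0.7555 − 0.7273 = 0.03 °C.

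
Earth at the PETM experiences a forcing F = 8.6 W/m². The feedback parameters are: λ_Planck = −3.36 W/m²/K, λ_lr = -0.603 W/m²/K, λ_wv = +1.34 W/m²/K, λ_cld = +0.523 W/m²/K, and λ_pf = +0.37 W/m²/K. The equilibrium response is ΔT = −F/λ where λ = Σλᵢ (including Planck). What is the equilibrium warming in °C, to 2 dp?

4.97 °C

Net feedback parameter λ = (−3.36) + (-0.603) + (+1.34) + (+0.523) + (+0.37) = -1.73 W/m²/K.
ΔT = −F/λ = −8.6/(-1.73) = 4.97 °C.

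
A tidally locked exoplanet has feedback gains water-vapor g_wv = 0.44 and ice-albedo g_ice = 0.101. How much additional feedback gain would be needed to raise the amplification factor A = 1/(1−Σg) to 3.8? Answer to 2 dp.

0.20

Current total gain = 0.541.
Target gain for A = 3.8: g* = 1 − 1/3.8 = 0.7368.
Additional gain needed = 0.7368 − 0.541 = 0.20.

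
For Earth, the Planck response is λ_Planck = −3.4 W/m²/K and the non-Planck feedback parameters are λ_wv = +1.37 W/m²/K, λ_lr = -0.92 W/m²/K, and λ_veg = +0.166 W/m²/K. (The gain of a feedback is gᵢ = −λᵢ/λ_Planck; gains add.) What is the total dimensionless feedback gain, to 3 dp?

Convert to gains: g_wv = 1.37/3.4 = 0.4029; g_lr = -0.92/3.4 = -0.2706; g_veg = 0.166/3.4 = 0.04882.
Total gain g = 0.18112.

0.181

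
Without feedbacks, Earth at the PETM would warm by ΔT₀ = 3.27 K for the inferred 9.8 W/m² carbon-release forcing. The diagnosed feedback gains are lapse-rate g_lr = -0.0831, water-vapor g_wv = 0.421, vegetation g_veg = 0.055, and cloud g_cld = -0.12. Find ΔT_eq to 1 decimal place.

Total gain g = -0.0831 + 0.421 + 0.055 − 0.12 = 0.2729.
Amplification A = 1/(1 − 0.2729) = 1.375.
ΔT = 3.27 × 1.375 = 4.5 K.

4.5 K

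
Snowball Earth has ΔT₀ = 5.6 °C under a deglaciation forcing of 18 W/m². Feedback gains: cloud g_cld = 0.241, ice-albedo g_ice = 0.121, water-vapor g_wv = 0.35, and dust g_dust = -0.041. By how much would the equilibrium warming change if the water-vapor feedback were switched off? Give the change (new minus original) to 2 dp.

Original: g = 0.671, ΔT = 5.6/(1−0.671) = 17.0213 °C.
Without water-vapor: g' = 0.321, ΔT' = 5.6/(1−0.321) = 8.2474 °C.
Change = 8.2474 − 17.0213 = -8.77 °C.

-8.77 °C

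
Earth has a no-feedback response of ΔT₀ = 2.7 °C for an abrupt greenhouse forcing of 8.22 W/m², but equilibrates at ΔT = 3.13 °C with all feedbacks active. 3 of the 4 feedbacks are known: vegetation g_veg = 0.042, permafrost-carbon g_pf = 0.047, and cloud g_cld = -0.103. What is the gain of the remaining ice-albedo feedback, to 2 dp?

Amplification A = ΔT/ΔT₀ = 3.13/2.7 = 1.159.
Total gain g = 1 − 1/A = 1 − 1/1.159 = 0.1372.
Known gains sum to 0.042 + 0.047 − 0.103 = -0.014.
g_ice = 0.1372 + 0.014 = 0.15.

0.15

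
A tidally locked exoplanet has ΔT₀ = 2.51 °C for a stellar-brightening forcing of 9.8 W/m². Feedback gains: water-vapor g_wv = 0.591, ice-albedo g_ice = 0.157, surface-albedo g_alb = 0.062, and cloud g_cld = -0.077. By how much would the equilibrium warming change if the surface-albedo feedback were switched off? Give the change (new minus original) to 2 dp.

-1.77 °C

Original: g = 0.733, ΔT = 2.51/(1−0.733) = 9.4007 °C.
Without surface-albedo: g' = 0.671, ΔT' = 2.51/(1−0.671) = 7.6292 °C.
Change = 7.6292 − 9.4007 = -1.77 °C.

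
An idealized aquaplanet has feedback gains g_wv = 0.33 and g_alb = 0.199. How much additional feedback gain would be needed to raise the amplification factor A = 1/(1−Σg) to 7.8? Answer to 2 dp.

Current total gain = 0.529.
Target gain for A = 7.8: g* = 1 − 1/7.8 = 0.8718.
Additional gain needed = 0.8718 − 0.529 = 0.34.

0.34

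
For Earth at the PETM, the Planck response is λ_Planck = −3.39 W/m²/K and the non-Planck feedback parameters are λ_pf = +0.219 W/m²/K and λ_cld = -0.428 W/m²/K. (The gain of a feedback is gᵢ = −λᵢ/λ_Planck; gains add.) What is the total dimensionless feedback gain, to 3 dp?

Convert to gains: g_pf = 0.219/3.39 = 0.0646; g_cld = -0.428/3.39 = -0.1263.
Total gain g = -0.0617.

-0.062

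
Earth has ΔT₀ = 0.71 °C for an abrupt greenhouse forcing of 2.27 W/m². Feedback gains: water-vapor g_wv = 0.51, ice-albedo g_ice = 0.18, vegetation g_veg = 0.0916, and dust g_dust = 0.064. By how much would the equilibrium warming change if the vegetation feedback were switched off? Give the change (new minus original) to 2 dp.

-1.71 °C

Original: g = 0.8456, ΔT = 0.71/(1−0.8456) = 4.5984 °C.
Without vegetation: g' = 0.754, ΔT' = 0.71/(1−0.754) = 2.8862 °C.
Change = 2.8862 − 4.5984 = -1.71 °C.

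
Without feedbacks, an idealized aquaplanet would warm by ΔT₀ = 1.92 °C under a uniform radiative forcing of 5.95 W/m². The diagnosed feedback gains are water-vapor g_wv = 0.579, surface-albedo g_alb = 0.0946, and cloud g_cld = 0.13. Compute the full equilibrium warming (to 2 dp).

Total gain g = 0.579 + 0.0946 + 0.13 = 0.8036.
Amplification A = 1/(1 − 0.8036) = 5.092.
ΔT = 1.92 × 5.092 = 9.78 °C.

9.78 °C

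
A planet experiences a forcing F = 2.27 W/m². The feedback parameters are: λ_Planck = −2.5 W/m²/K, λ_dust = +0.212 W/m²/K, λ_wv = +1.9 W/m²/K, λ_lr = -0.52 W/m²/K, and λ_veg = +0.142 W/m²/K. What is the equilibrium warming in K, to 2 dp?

Net feedback parameter λ = (−2.5) + (+0.212) + (+1.9) + (-0.52) + (+0.142) = -0.766 W/m²/K.
ΔT = −F/λ = −2.27/(-0.766) = 2.96 K.

2.96 K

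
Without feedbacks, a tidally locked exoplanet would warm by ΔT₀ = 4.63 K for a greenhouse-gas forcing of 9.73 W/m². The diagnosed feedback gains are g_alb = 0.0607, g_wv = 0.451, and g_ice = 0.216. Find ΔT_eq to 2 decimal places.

Total gain g = 0.0607 + 0.451 + 0.216 = 0.7277.
Amplification A = 1/(1 − 0.7277) = 3.672.
ΔT = 4.63 × 3.672 = 17.00 K.

17.00 K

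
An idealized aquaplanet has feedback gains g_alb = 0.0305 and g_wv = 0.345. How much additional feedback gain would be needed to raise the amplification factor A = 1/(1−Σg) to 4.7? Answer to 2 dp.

0.41

Current total gain = 0.3755.
Target gain for A = 4.7: g* = 1 − 1/4.7 = 0.7872.
Additional gain needed = 0.7872 − 0.3755 = 0.41.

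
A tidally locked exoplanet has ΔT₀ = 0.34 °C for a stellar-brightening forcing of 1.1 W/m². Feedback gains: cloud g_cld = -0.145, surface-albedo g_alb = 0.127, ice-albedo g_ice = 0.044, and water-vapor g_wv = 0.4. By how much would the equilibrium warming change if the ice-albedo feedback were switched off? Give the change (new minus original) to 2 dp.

-0.04 °C

Original: g = 0.426, ΔT = 0.34/(1−0.426) = 0.5923 °C.
Without ice-albedo: g' = 0.382, ΔT' = 0.34/(1−0.382) = 0.5502 °C.
Change = 0.5502 − 0.5923 = -0.04 °C.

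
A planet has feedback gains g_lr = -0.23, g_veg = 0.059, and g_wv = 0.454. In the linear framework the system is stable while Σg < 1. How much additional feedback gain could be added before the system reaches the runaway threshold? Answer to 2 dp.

Current total gain = -0.23 + 0.059 + 0.454 = 0.283.
Margin to runaway = 1 − 0.283 = 0.72.

0.72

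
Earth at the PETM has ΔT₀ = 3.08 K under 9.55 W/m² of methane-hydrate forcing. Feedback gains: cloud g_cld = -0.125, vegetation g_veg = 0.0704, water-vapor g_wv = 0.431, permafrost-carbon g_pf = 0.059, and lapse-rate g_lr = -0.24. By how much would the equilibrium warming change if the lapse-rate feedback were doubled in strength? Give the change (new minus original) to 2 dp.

Original: g = 0.1954, ΔT = 3.08/(1−0.1954) = 3.8280 K.
With doubled lapse-rate: g' = -0.0446, ΔT' = 3.08/(1+0.0446) = 2.9485 K.
Change = 2.9485 − 3.8280 = -0.88 K.

-0.88 K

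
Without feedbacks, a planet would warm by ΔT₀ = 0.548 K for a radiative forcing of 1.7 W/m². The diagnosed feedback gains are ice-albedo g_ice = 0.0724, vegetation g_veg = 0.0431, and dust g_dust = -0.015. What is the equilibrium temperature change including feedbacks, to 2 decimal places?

Total gain g = 0.0724 + 0.0431 − 0.015 = 0.1005.
Amplification A = 1/(1 − 0.1005) = 1.112.
ΔT = 0.548 × 1.112 = 0.61 K.

0.61 K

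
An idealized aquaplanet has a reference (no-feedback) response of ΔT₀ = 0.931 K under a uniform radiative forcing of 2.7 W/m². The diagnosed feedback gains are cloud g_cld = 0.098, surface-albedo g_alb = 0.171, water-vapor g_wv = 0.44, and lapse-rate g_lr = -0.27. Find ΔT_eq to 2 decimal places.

Total gain g = 0.098 + 0.171 + 0.44 − 0.27 = 0.439.
Amplification A = 1/(1 − 0.439) = 1.783.
ΔT = 0.931 × 1.783 = 1.66 K.

1.66 K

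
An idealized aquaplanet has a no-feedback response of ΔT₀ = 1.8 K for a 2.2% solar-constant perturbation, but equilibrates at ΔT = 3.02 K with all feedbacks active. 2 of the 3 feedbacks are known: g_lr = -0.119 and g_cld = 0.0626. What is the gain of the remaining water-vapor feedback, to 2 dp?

Amplification A = ΔT/ΔT₀ = 3.02/1.8 = 1.678.
Total gain g = 1 − 1/A = 1 − 1/1.678 = 0.4041.
Known gains sum to -0.119 + 0.0626 = -0.0564.
g_wv = 0.4041 + 0.0564 = 0.46.

0.46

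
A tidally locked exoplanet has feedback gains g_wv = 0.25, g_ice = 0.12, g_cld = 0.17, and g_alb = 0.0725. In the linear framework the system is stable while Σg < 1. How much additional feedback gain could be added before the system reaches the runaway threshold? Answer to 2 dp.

0.39

Current total gain = 0.25 + 0.12 + 0.17 + 0.0725 = 0.6125.
Margin to runaway = 1 − 0.6125 = 0.39.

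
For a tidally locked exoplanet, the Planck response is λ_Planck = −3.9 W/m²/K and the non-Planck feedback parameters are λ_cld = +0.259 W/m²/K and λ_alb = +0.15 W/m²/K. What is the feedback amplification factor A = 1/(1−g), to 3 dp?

Convert to gains: g_cld = 0.259/3.9 = 0.06641; g_alb = 0.15/3.9 = 0.03846.
Total gain g = 0.10487.
A = 1/(1 − 0.10487) = 1.117.

1.117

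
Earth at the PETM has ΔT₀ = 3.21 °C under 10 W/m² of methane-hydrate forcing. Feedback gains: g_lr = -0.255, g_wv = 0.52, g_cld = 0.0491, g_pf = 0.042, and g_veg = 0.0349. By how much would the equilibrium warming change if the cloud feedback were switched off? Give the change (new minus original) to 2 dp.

Original: g = 0.391, ΔT = 3.21/(1−0.391) = 5.2709 °C.
Without cloud: g' = 0.3419, ΔT' = 3.21/(1−0.3419) = 4.8777 °C.
Change = 4.8777 − 5.2709 = -0.39 °C.

-0.39 °C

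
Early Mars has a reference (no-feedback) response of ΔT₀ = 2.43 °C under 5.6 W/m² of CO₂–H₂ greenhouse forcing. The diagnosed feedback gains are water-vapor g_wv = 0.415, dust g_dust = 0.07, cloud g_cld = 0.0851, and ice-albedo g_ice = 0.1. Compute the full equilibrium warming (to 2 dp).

Total gain g = 0.415 + 0.07 + 0.0851 + 0.1 = 0.6701.
Amplification A = 1/(1 − 0.6701) = 3.031.
ΔT = 2.43 × 3.031 = 7.37 °C.

7.37 °C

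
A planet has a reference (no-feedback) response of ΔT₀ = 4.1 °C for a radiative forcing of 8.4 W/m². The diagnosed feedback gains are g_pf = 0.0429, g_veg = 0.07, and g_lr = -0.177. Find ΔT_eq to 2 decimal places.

3.85 °C

Total gain g = 0.0429 + 0.07 − 0.177 = -0.0641.
Amplification A = 1/(1 + 0.0641) = 0.9398.
ΔT = 4.1 × 0.9398 = 3.85 °C.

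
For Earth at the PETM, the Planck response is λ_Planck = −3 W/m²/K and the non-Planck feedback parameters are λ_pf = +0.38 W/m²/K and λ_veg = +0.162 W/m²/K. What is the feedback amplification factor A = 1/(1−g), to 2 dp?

1.22

Convert to gains: g_pf = 0.38/3 = 0.1267; g_veg = 0.162/3 = 0.054.
Total gain g = 0.1807.
A = 1/(1 − 0.1807) = 1.22.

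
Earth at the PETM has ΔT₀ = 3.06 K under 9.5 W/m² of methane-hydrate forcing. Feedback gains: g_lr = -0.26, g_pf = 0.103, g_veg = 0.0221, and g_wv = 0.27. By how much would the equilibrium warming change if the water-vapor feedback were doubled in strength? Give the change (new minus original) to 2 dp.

Original: g = 0.1351, ΔT = 3.06/(1−0.1351) = 3.5380 K.
With doubled water-vapor: g' = 0.4051, ΔT' = 3.06/(1−0.4051) = 5.1437 K.
Change = 5.1437 − 3.5380 = 1.61 K.

1.61 K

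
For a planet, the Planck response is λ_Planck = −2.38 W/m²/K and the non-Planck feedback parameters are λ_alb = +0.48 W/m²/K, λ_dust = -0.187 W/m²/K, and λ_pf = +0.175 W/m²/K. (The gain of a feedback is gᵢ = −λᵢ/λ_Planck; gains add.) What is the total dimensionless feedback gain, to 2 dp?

Convert to gains: g_alb = 0.48/2.38 = 0.2017; g_dust = -0.187/2.38 = -0.07857; g_pf = 0.175/2.38 = 0.07353.
Total gain g = 0.19666.

0.20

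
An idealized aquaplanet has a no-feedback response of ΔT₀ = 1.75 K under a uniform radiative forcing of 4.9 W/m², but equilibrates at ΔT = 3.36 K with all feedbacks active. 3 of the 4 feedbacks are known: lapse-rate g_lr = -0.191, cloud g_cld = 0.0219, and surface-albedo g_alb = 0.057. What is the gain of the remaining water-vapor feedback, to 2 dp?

0.59

Amplification A = ΔT/ΔT₀ = 3.36/1.75 = 1.92.
Total gain g = 1 − 1/A = 1 − 1/1.92 = 0.4792.
Known gains sum to -0.191 + 0.0219 + 0.057 = -0.1121.
g_wv = 0.4792 + 0.1121 = 0.59.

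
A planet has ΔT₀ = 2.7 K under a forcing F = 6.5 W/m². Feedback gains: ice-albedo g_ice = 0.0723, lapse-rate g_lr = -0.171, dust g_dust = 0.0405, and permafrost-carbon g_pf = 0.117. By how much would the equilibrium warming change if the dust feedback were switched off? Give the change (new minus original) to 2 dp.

-0.12 K

Original: g = 0.0588, ΔT = 2.7/(1−0.0588) = 2.8687 K.
Without dust: g' = 0.0183, ΔT' = 2.7/(1−0.0183) = 2.7503 K.
Change = 2.7503 − 2.8687 = -0.12 K.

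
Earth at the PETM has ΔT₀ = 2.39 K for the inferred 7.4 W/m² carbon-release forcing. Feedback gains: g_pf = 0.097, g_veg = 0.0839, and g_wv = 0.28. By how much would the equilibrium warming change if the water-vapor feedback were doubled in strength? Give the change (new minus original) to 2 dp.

4.79 K

Original: g = 0.4609, ΔT = 2.39/(1−0.4609) = 4.4333 K.
With doubled water-vapor: g' = 0.7409, ΔT' = 2.39/(1−0.7409) = 9.2242 K.
Change = 9.2242 − 4.4333 = 4.79 K.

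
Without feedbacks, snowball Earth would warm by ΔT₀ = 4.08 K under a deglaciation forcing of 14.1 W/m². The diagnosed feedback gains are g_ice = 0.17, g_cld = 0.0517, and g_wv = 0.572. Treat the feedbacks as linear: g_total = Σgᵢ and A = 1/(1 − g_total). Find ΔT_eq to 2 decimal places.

19.78 K

Total gain g = 0.17 + 0.0517 + 0.572 = 0.7937.
Amplification A = 1/(1 − 0.7937) = 4.847.
ΔT = 4.08 × 4.847 = 19.78 K.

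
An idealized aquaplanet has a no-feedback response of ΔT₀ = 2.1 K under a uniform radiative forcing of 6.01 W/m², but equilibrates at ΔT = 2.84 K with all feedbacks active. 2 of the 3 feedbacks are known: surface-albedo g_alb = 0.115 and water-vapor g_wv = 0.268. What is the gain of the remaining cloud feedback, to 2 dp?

-0.12

Amplification A = ΔT/ΔT₀ = 2.84/2.1 = 1.352.
Total gain g = 1 − 1/A = 1 − 1/1.352 = 0.2604.
Known gains sum to 0.115 + 0.268 = 0.383.
g_cld = 0.2604 − 0.383 = -0.12.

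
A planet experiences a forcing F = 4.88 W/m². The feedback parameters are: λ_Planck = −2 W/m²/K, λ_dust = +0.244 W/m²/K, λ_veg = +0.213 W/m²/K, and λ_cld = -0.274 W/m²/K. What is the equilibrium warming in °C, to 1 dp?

2.7 °C

Net feedback parameter λ = (−2) + (+0.244) + (+0.213) + (-0.274) = -1.817 W/m²/K.
ΔT = −F/λ = −4.88/(-1.817) = 2.7 °C.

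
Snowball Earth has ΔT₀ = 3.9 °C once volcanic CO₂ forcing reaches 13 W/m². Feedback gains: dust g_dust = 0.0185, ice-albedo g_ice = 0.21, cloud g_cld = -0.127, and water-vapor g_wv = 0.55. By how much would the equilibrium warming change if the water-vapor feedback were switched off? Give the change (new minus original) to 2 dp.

-6.85 °C

Original: g = 0.6515, ΔT = 3.9/(1−0.6515) = 11.1908 °C.
Without water-vapor: g' = 0.1015, ΔT' = 3.9/(1−0.1015) = 4.3406 °C.
Change = 4.3406 − 11.1908 = -6.85 °C.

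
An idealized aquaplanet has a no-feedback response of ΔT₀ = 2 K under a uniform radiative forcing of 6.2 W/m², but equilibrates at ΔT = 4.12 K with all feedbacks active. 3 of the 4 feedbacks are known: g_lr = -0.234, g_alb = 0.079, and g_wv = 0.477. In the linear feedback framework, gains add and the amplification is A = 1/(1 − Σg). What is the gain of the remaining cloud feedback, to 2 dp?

Amplification A = ΔT/ΔT₀ = 4.12/2 = 2.06.
Total gain g = 1 − 1/A = 1 − 1/2.06 = 0.5146.
Known gains sum to -0.234 + 0.079 + 0.477 = 0.322.
g_cld = 0.5146 − 0.322 = 0.19.

0.19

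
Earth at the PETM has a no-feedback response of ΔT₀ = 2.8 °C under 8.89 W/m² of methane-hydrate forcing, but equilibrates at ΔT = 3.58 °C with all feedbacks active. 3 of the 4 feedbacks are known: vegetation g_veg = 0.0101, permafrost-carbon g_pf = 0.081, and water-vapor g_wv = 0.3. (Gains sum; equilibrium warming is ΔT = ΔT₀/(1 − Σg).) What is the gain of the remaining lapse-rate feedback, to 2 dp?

Amplification A = ΔT/ΔT₀ = 3.58/2.8 = 1.279.
Total gain g = 1 − 1/A = 1 − 1/1.279 = 0.2181.
Known gains sum to 0.0101 + 0.081 + 0.3 = 0.3911.
g_lr = 0.2181 − 0.3911 = -0.17.

-0.17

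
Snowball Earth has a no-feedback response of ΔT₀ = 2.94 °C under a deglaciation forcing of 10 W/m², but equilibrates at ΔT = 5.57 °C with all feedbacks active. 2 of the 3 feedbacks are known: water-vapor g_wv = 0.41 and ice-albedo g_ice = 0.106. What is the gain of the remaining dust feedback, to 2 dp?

Amplification A = ΔT/ΔT₀ = 5.57/2.94 = 1.895.
Total gain g = 1 − 1/A = 1 − 1/1.895 = 0.4723.
Known gains sum to 0.41 + 0.106 = 0.516.
g_dust = 0.4723 − 0.516 = -0.04.

-0.04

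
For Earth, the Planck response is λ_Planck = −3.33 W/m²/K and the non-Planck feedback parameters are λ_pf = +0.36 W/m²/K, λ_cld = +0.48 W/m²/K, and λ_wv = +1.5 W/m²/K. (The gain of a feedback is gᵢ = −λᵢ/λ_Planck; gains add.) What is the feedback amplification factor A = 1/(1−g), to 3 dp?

Convert to gains: g_pf = 0.36/3.33 = 0.1081; g_cld = 0.48/3.33 = 0.1441; g_wv = 1.5/3.33 = 0.4505.
Total gain g = 0.7027.
A = 1/(1 − 0.7027) = 3.364.

3.364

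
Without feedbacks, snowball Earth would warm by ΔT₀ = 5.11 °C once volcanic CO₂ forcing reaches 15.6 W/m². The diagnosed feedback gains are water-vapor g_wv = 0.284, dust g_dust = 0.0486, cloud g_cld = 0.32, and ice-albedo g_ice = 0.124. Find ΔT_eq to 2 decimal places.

Total gain g = 0.284 + 0.0486 + 0.32 + 0.124 = 0.7766.
Amplification A = 1/(1 − 0.7766) = 4.476.
ΔT = 5.11 × 4.476 = 22.87 °C.

22.87 °C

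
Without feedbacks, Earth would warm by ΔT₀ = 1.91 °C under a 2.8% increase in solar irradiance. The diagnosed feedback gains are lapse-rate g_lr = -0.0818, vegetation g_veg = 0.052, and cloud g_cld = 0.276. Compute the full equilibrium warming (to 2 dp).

Total gain g = -0.0818 + 0.052 + 0.276 = 0.2462.
Amplification A = 1/(1 − 0.2462) = 1.327.
ΔT = 1.91 × 1.327 = 2.53 °C.

2.53 °C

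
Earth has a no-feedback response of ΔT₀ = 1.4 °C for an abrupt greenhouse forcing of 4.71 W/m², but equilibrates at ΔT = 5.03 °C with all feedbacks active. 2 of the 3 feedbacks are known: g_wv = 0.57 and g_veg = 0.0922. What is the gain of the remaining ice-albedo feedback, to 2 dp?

Amplification A = ΔT/ΔT₀ = 5.03/1.4 = 3.593.
Total gain g = 1 − 1/A = 1 − 1/3.593 = 0.7217.
Known gains sum to 0.57 + 0.0922 = 0.6622.
g_ice = 0.7217 − 0.6622 = 0.06.

0.06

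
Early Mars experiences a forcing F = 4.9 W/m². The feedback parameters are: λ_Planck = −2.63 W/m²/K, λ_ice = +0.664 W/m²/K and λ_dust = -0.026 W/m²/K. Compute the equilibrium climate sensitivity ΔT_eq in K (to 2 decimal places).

2.46 K

Net feedback parameter λ = (−2.63) + (+0.664) + (-0.026) = -1.992 W/m²/K.
ΔT = −F/λ = −4.9/(-1.992) = 2.46 K.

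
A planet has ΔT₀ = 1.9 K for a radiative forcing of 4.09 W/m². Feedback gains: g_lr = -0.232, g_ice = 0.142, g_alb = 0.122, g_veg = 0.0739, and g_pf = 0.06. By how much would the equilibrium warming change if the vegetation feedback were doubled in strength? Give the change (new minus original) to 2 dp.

Original: g = 0.1659, ΔT = 1.9/(1−0.1659) = 2.2779 K.
With doubled vegetation: g' = 0.2398, ΔT' = 1.9/(1−0.2398) = 2.4993 K.
Change = 2.4993 − 2.2779 = 0.22 K.

0.22 K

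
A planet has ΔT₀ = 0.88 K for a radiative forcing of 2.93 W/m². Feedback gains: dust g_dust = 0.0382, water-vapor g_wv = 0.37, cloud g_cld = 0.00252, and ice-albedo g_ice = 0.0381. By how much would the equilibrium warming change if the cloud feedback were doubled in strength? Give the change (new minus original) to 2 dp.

0.01 K

Original: g = 0.44882, ΔT = 0.88/(1−0.44882) = 1.5966 K.
With doubled cloud: g' = 0.45134, ΔT' = 0.88/(1−0.45134) = 1.6039 K.
Change = 1.6039 − 1.5966 = 0.01 K.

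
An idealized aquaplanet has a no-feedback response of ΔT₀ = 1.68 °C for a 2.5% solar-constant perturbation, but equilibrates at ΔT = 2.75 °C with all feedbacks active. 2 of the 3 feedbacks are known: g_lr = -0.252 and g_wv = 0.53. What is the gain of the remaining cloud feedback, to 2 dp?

0.11

Amplification A = ΔT/ΔT₀ = 2.75/1.68 = 1.637.
Total gain g = 1 − 1/A = 1 − 1/1.637 = 0.3891.
Known gains sum to -0.252 + 0.53 = 0.278.
g_cld = 0.3891 − 0.278 = 0.11.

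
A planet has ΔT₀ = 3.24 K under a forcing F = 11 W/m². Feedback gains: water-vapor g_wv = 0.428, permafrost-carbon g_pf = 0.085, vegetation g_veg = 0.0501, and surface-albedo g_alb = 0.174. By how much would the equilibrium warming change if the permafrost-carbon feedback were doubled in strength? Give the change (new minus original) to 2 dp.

5.89 K

Original: g = 0.7371, ΔT = 3.24/(1−0.7371) = 12.3241 K.
With doubled permafrost-carbon: g' = 0.8221, ΔT' = 3.24/(1−0.8221) = 18.2125 K.
Change = 18.2125 − 12.3241 = 5.89 K.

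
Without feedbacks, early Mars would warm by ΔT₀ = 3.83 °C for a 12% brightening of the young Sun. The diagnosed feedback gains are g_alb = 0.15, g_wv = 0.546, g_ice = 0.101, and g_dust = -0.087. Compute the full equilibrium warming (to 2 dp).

Total gain g = 0.15 + 0.546 + 0.101 − 0.087 = 0.71.
Amplification A = 1/(1 − 0.71) = 3.448.
ΔT = 3.83 × 3.448 = 13.21 °C.

13.21 °C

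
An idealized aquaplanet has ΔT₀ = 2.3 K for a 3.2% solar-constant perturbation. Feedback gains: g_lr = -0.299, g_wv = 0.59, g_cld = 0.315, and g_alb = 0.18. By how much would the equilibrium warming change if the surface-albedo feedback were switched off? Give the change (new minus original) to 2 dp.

-4.91 K

Original: g = 0.786, ΔT = 2.3/(1−0.786) = 10.7477 K.
Without surface-albedo: g' = 0.606, ΔT' = 2.3/(1−0.606) = 5.8376 K.
Change = 5.8376 − 10.7477 = -4.91 K.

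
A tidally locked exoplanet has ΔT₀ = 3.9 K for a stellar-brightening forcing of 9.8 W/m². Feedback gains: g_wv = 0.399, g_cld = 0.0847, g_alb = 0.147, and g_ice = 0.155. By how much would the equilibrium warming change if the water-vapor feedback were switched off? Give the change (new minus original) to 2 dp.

-11.84 K

Original: g = 0.7857, ΔT = 3.9/(1−0.7857) = 18.1988 K.
Without water-vapor: g' = 0.3867, ΔT' = 3.9/(1−0.3867) = 6.3590 K.
Change = 6.3590 − 18.1988 = -11.84 K.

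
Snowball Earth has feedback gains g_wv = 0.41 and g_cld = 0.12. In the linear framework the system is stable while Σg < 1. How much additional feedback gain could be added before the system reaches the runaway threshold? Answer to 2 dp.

0.47

Current total gain = 0.41 + 0.12 = 0.53.
Margin to runaway = 1 − 0.53 = 0.47.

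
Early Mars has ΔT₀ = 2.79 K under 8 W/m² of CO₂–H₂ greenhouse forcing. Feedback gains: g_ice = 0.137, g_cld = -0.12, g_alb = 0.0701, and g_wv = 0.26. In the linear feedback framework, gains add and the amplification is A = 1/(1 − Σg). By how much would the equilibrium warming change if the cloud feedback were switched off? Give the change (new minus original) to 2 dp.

Original: g = 0.3471, ΔT = 2.79/(1−0.3471) = 4.2732 K.
Without cloud: g' = 0.4671, ΔT' = 2.79/(1−0.4671) = 5.2355 K.
Change = 5.2355 − 4.2732 = 0.96 K.

0.96 K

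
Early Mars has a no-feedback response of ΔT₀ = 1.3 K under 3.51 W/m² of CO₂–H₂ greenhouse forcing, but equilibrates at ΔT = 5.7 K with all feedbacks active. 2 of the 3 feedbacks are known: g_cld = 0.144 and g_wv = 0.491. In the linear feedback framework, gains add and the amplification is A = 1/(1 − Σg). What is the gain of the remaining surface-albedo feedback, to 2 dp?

Amplification A = ΔT/ΔT₀ = 5.7/1.3 = 4.385.
Total gain g = 1 − 1/A = 1 − 1/4.385 = 0.7719.
Known gains sum to 0.144 + 0.491 = 0.635.
g_alb = 0.7719 − 0.635 = 0.14.

0.14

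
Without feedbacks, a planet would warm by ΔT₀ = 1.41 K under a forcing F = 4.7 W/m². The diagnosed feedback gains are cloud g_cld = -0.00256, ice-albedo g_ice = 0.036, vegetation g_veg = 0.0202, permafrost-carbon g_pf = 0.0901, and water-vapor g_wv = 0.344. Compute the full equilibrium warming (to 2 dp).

Total gain g = -0.00256 + 0.036 + 0.0202 + 0.0901 + 0.344 = 0.48774.
Amplification A = 1/(1 − 0.48774) = 1.952.
ΔT = 1.41 × 1.952 = 2.75 K.

2.75 K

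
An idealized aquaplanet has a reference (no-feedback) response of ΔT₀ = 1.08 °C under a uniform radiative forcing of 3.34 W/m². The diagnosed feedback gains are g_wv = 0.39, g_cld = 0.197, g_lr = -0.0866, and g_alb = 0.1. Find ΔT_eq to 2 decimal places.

2.70 °C

Total gain g = 0.39 + 0.197 − 0.0866 + 0.1 = 0.6004.
Amplification A = 1/(1 − 0.6004) = 2.503.
ΔT = 1.08 × 2.503 = 2.70 °C.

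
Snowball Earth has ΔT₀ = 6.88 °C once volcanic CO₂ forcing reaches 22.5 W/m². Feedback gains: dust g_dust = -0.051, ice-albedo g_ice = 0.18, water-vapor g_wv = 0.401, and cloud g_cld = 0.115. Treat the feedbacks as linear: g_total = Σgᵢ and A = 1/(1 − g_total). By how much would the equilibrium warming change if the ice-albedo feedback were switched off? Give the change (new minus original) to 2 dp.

Original: g = 0.645, ΔT = 6.88/(1−0.645) = 19.3803 °C.
Without ice-albedo: g' = 0.465, ΔT' = 6.88/(1−0.465) = 12.8598 °C.
Change = 12.8598 − 19.3803 = -6.52 °C.

-6.52 °C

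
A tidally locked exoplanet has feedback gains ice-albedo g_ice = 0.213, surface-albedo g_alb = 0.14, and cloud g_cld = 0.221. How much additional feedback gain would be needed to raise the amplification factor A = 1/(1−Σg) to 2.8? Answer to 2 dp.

Current total gain = 0.574.
Target gain for A = 2.8: g* = 1 − 1/2.8 = 0.6429.
Additional gain needed = 0.6429 − 0.574 = 0.07.

0.07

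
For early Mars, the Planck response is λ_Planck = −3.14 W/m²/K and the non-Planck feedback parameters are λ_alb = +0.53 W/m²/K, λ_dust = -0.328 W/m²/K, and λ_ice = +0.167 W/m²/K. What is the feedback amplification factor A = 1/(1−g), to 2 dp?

1.13

Convert to gains: g_alb = 0.53/3.14 = 0.1688; g_dust = -0.328/3.14 = -0.1045; g_ice = 0.167/3.14 = 0.05318.
Total gain g = 0.11748.
A = 1/(1 − 0.11748) = 1.13.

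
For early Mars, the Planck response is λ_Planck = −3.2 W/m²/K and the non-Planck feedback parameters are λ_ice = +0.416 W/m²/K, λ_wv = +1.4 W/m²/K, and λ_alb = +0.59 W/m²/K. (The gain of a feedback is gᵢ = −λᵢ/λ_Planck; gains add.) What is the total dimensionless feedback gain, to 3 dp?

0.752

Convert to gains: g_ice = 0.416/3.2 = 0.13; g_wv = 1.4/3.2 = 0.4375; g_alb = 0.59/3.2 = 0.1844.
Total gain g = 0.7519.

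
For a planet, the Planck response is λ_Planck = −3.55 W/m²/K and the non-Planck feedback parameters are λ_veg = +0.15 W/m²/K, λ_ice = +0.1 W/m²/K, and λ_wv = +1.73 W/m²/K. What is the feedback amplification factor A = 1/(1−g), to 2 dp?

Convert to gains: g_veg = 0.15/3.55 = 0.04225; g_ice = 0.1/3.55 = 0.02817; g_wv = 1.73/3.55 = 0.4873.
Total gain g = 0.55772.
A = 1/(1 − 0.55772) = 2.26.

2.26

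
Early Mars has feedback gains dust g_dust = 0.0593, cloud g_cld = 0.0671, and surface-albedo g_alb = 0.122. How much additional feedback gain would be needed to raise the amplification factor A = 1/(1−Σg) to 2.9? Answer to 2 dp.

0.41

Current total gain = 0.2484.
Target gain for A = 2.9: g* = 1 − 1/2.9 = 0.6552.
Additional gain needed = 0.6552 − 0.2484 = 0.41.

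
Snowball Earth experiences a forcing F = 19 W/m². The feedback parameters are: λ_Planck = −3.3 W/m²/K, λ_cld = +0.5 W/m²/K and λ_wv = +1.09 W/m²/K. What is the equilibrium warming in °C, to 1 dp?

Net feedback parameter λ = (−3.3) + (+0.5) + (+1.09) = -1.71 W/m²/K.
ΔT = −F/λ = −19/(-1.71) = 11.1 °C.

11.1 °C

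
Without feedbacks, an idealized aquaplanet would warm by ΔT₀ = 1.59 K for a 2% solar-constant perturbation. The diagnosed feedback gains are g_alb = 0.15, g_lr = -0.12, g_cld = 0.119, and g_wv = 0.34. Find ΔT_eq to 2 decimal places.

Total gain g = 0.15 − 0.12 + 0.119 + 0.34 = 0.489.
Amplification A = 1/(1 − 0.489) = 1.957.
ΔT = 1.59 × 1.957 = 3.11 K.

3.11 K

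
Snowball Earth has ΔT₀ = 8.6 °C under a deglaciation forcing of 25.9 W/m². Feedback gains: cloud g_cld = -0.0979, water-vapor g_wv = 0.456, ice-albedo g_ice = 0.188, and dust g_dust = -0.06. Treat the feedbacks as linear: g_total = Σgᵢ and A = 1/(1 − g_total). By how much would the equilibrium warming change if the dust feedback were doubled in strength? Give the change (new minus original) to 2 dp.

Original: g = 0.4861, ΔT = 8.6/(1−0.4861) = 16.7348 °C.
With doubled dust: g' = 0.4261, ΔT' = 8.6/(1−0.4261) = 14.9852 °C.
Change = 14.9852 − 16.7348 = -1.75 °C.

-1.75 °C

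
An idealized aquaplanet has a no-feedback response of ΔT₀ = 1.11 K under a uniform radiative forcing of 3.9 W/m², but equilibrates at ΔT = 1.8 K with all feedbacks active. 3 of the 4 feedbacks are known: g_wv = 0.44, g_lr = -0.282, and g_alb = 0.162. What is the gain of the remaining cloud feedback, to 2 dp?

0.06

Amplification A = ΔT/ΔT₀ = 1.8/1.11 = 1.622.
Total gain g = 1 − 1/A = 1 − 1/1.622 = 0.3835.
Known gains sum to 0.44 − 0.282 + 0.162 = 0.32.
g_cld = 0.3835 − 0.32 = 0.06.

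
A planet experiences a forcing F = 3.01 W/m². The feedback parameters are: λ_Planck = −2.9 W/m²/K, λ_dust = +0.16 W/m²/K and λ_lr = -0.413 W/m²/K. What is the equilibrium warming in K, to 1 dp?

1.0 K

Net feedback parameter λ = (−2.9) + (+0.16) + (-0.413) = -3.153 W/m²/K.
ΔT = −F/λ = −3.01/(-3.153) = 1.0 K.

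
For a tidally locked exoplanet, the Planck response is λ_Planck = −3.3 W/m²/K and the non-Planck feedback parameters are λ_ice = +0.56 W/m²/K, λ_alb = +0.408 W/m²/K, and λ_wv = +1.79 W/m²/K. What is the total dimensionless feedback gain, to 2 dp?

0.84

Convert to gains: g_ice = 0.56/3.3 = 0.1697; g_alb = 0.408/3.3 = 0.1236; g_wv = 1.79/3.3 = 0.5424.
Total gain g = 0.8357.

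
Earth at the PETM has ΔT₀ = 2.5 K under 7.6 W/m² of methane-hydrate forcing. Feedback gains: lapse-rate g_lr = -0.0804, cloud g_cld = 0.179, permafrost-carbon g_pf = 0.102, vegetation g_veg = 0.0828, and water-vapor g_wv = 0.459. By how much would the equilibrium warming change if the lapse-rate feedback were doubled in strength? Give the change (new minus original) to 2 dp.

Original: g = 0.7424, ΔT = 2.5/(1−0.7424) = 9.7050 K.
With doubled lapse-rate: g' = 0.662, ΔT' = 2.5/(1−0.662) = 7.3964 K.
Change = 7.3964 − 9.7050 = -2.31 K.

-2.31 K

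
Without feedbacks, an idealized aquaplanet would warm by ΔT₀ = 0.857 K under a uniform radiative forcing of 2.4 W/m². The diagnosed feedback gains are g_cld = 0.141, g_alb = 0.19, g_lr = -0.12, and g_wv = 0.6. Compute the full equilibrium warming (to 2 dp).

4.53 K

Total gain g = 0.141 + 0.19 − 0.12 + 0.6 = 0.811.
Amplification A = 1/(1 − 0.811) = 5.291.
ΔT = 0.857 × 5.291 = 4.53 K.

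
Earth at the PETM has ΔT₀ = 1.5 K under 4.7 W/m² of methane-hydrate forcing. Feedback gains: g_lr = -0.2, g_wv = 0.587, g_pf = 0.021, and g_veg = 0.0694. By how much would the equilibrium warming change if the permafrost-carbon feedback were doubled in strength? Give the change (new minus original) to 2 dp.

0.12 K

Original: g = 0.4774, ΔT = 1.5/(1−0.4774) = 2.8703 K.
With doubled permafrost-carbon: g' = 0.4984, ΔT' = 1.5/(1−0.4984) = 2.9904 K.
Change = 2.9904 − 2.8703 = 0.12 K.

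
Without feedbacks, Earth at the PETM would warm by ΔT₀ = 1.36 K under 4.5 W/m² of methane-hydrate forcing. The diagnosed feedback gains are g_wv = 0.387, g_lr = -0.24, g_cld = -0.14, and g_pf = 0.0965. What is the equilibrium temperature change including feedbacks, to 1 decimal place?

1.5 K

Total gain g = 0.387 − 0.24 − 0.14 + 0.0965 = 0.1035.
Amplification A = 1/(1 − 0.1035) = 1.115.
ΔT = 1.36 × 1.115 = 1.5 K.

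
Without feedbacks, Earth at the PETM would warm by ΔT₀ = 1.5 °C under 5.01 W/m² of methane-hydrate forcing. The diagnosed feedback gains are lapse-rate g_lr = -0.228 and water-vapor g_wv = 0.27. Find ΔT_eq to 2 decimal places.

1.57 °C

Total gain g = -0.228 + 0.27 = 0.042.
Amplification A = 1/(1 − 0.042) = 1.044.
ΔT = 1.5 × 1.044 = 1.57 °C.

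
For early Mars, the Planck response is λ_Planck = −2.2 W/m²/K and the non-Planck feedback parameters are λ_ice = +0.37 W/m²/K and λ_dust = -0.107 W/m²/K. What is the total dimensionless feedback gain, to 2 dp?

Convert to gains: g_ice = 0.37/2.2 = 0.1682; g_dust = -0.107/2.2 = -0.04864.
Total gain g = 0.11956.

0.12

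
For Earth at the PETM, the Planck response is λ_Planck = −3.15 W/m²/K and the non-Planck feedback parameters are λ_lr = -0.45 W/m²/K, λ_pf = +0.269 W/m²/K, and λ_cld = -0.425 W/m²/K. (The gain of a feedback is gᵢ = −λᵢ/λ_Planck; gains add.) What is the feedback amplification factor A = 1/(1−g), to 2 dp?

Convert to gains: g_lr = -0.45/3.15 = -0.1429; g_pf = 0.269/3.15 = 0.0854; g_cld = -0.425/3.15 = -0.1349.
Total gain g = -0.1924.
A = 1/(1 + 0.1924) = 0.84.

0.84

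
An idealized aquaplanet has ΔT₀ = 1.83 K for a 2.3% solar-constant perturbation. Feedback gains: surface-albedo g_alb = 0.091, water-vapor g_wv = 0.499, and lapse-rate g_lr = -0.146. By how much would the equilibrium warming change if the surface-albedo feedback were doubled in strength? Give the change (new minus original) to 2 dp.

0.64 K

Original: g = 0.444, ΔT = 1.83/(1−0.444) = 3.2914 K.
With doubled surface-albedo: g' = 0.535, ΔT' = 1.83/(1−0.535) = 3.9355 K.
Change = 3.9355 − 3.2914 = 0.64 K.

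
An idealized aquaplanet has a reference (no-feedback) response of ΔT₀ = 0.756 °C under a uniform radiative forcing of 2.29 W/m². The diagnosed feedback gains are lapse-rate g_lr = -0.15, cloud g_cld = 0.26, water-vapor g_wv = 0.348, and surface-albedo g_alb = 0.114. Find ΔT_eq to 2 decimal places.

Total gain g = -0.15 + 0.26 + 0.348 + 0.114 = 0.572.
Amplification A = 1/(1 − 0.572) = 2.336.
ΔT = 0.756 × 2.336 = 1.77 °C.

1.77 °C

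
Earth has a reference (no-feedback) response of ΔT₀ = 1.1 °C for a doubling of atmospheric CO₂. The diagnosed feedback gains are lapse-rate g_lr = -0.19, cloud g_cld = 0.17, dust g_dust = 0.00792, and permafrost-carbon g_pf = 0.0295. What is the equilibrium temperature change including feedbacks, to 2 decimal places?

Total gain g = -0.19 + 0.17 + 0.00792 + 0.0295 = 0.01742.
Amplification A = 1/(1 − 0.01742) = 1.018.
ΔT = 1.1 × 1.018 = 1.12 °C.

1.12 °C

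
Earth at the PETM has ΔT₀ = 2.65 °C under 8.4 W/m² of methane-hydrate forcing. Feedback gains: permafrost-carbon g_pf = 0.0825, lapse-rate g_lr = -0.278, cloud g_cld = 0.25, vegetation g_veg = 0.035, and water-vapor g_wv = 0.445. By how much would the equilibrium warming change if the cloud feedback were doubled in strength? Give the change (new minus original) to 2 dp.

6.60 °C

Original: g = 0.5345, ΔT = 2.65/(1−0.5345) = 5.6928 °C.
With doubled cloud: g' = 0.7845, ΔT' = 2.65/(1−0.7845) = 12.2970 °C.
Change = 12.2970 − 5.6928 = 6.60 °C.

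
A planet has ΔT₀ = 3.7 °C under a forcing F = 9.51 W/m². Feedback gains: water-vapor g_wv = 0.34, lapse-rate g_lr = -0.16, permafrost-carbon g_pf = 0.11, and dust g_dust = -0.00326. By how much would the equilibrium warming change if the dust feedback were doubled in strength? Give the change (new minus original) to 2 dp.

-0.02 °C

Original: g = 0.28674, ΔT = 3.7/(1−0.28674) = 5.1874 °C.
With doubled dust: g' = 0.28348, ΔT' = 3.7/(1−0.28348) = 5.1638 °C.
Change = 5.1638 − 5.1874 = -0.02 °C.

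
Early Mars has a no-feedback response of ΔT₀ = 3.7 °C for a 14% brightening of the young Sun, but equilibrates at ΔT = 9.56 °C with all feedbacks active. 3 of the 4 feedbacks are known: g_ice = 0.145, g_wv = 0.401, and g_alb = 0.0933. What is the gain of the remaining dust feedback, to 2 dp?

Amplification A = ΔT/ΔT₀ = 9.56/3.7 = 2.584.
Total gain g = 1 − 1/A = 1 − 1/2.584 = 0.613.
Known gains sum to 0.145 + 0.401 + 0.0933 = 0.6393.
g_dust = 0.613 − 0.6393 = -0.03.

-0.03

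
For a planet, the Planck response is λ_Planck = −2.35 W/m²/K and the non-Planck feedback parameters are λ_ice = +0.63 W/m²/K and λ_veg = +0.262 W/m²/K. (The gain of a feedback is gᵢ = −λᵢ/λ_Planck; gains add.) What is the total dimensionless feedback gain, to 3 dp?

Convert to gains: g_ice = 0.63/2.35 = 0.2681; g_veg = 0.262/2.35 = 0.1115.
Total gain g = 0.3796.

0.380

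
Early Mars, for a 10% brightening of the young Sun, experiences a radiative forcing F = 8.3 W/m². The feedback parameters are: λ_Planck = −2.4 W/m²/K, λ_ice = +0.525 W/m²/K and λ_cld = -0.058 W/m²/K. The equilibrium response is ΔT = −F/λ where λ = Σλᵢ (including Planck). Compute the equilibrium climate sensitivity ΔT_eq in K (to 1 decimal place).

Net feedback parameter λ = (−2.4) + (+0.525) + (-0.058) = -1.933 W/m²/K.
ΔT = −F/λ = −8.3/(-1.933) = 4.3 K.

4.3 K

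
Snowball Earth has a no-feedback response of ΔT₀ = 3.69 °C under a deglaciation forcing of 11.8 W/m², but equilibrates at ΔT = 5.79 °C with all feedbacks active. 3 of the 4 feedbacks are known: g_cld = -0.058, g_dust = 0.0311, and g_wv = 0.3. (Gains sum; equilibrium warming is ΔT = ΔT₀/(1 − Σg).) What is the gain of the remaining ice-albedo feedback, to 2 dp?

Amplification A = ΔT/ΔT₀ = 5.79/3.69 = 1.569.
Total gain g = 1 − 1/A = 1 − 1/1.569 = 0.3627.
Known gains sum to -0.058 + 0.0311 + 0.3 = 0.2731.
g_ice = 0.3627 − 0.2731 = 0.09.

0.09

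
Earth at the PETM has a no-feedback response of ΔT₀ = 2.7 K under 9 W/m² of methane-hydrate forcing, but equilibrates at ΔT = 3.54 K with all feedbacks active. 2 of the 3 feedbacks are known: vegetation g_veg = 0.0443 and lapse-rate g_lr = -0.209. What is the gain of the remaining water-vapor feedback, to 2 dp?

Amplification A = ΔT/ΔT₀ = 3.54/2.7 = 1.311.
Total gain g = 1 − 1/A = 1 − 1/1.311 = 0.2372.
Known gains sum to 0.0443 − 0.209 = -0.1647.
g_wv = 0.2372 + 0.1647 = 0.40.

0.40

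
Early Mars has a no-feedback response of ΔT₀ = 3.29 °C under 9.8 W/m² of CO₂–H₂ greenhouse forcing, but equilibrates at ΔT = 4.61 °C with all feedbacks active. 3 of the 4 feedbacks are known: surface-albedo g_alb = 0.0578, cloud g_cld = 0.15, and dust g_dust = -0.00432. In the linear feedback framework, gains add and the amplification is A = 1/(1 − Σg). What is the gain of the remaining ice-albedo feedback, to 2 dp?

0.08

Amplification A = ΔT/ΔT₀ = 4.61/3.29 = 1.401.
Total gain g = 1 − 1/A = 1 − 1/1.401 = 0.2862.
Known gains sum to 0.0578 + 0.15 − 0.00432 = 0.20348.
g_ice = 0.2862 − 0.20348 = 0.08.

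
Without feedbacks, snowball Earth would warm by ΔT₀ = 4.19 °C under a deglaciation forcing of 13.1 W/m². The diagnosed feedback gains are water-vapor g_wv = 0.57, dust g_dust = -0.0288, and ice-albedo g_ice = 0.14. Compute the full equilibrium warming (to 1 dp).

Total gain g = 0.57 − 0.0288 + 0.14 = 0.6812.
Amplification A = 1/(1 − 0.6812) = 3.137.
ΔT = 4.19 × 3.137 = 13.1 °C.

13.1 °C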